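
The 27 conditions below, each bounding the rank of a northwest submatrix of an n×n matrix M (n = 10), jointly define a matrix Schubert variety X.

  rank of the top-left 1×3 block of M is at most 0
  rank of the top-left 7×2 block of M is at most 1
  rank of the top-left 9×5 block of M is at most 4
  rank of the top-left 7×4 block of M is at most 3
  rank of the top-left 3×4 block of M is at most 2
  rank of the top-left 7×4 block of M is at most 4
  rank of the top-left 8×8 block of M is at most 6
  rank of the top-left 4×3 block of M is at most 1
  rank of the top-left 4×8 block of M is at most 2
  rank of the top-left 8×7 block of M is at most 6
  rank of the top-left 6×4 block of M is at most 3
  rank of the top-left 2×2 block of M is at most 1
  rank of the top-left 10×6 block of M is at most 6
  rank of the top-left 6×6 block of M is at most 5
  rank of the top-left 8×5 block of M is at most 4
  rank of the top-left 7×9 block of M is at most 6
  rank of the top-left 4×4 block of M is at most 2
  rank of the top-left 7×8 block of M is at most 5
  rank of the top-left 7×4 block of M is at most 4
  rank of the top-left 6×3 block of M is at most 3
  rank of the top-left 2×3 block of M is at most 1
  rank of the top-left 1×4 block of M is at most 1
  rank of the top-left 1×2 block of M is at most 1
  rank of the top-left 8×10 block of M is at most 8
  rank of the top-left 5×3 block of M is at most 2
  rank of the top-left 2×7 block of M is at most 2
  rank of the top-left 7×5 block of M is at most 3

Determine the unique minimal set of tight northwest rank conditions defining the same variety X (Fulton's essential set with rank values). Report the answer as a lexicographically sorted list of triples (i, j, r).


Rank table r_w(10×10) implied by the 27 constraints:

  row 1: 0, 0, 0, 1, 1, 1, 1, 1, 1, 1
  row 2: 1, 1, 1, 2, 2, 2, 2, 2, 2, 2
  row 3: 1, 1, 1, 2, 2, 2, 2, 2, 3, 3
  row 4: 1, 1, 1, 2, 2, 2, 2, 2, 3, 4
  row 5: 1, 1, 2, 3, 3, 3, 3, 3, 4, 5
  row 6: 1, 1, 2, 3, 3, 4, 4, 4, 5, 6
  row 7: 1, 1, 2, 3, 3, 4, 5, 5, 6, 7
  row 8: 1, 2, 3, 4, 4, 5, 6, 6, 7, 8
  row 9: 1, 2, 3, 4, 4, 5, 6, 7, 8, 9
  row 10: 1, 2, 3, 4, 5, 6, 7, 8, 9, 10

second differences of R give the permutation w = (4, 1, 9, 10, 3, 6, 7, 2, 8, 5).

Fulton essential set (6 of the 21 Rothe cells):

[(1, 3, 0), (4, 3, 1), (4, 8, 2), (7, 2, 1), (7, 5, 3), (9, 5, 4)]


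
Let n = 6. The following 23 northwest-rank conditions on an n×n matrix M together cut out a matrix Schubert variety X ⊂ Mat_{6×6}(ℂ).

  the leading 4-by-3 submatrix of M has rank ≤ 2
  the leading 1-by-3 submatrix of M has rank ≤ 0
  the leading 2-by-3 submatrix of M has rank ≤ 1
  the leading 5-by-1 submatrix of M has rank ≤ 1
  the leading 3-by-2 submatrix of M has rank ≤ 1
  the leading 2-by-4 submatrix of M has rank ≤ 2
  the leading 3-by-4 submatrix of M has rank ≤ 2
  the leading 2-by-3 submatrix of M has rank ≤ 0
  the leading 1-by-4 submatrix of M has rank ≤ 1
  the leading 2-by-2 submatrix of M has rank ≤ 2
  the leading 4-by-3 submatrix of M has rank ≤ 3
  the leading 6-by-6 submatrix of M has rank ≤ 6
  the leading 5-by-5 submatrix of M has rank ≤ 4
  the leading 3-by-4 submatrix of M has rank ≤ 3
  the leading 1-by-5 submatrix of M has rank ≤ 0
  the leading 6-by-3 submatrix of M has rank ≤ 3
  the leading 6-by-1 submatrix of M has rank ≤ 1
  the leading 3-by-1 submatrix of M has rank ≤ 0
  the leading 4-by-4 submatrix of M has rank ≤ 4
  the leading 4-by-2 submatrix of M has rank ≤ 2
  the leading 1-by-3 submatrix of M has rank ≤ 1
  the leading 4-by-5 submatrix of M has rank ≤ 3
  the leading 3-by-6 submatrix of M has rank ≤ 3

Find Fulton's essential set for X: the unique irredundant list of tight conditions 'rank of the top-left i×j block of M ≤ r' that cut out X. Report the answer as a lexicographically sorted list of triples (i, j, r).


Reconstructing r_w from the 23 given conditions:

  R[1]: 0, 0, 0, 0, 0, 1
  R[2]: 0, 0, 0, 1, 1, 2
  R[3]: 0, 1, 1, 2, 2, 3
  R[4]: 1, 2, 2, 3, 3, 4
  R[5]: 1, 2, 3, 4, 4, 5
  R[6]: 1, 2, 3, 4, 5, 6

second differences of R give the permutation w = (6, 4, 2, 1, 3, 5).

|D(w)|=9, |Ess(w)|=3:

[(1, 5, 0), (2, 3, 0), (3, 1, 0)]


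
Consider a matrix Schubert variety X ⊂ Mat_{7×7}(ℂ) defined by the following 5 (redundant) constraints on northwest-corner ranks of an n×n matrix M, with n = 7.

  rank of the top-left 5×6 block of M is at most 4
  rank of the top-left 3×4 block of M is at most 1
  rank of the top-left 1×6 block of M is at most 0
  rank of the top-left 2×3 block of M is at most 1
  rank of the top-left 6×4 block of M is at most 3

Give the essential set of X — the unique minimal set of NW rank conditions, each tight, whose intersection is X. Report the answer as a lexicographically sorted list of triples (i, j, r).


Rank table r_w(7×7) implied by the 5 constraints:

  i=1: 0, 0, 0, 0, 0, 0, 1
  i=2: 1, 1, 1, 1, 1, 1, 2
  i=3: 1, 1, 1, 1, 2, 2, 3
  i=4: 1, 2, 2, 2, 3, 3, 4
  i=5: 1, 2, 3, 3, 4, 4, 5
  i=6: 1, 2, 3, 3, 4, 5, 6
  i=7: 1, 2, 3, 4, 5, 6, 7

reading off 1-entries of Δ²R: w = (7, 1, 5, 2, 3, 6, 4).

3 SE-corners of the 10-cell Rothe diagram give Ess(w):

[(1, 6, 0), (3, 4, 1), (6, 4, 3)]


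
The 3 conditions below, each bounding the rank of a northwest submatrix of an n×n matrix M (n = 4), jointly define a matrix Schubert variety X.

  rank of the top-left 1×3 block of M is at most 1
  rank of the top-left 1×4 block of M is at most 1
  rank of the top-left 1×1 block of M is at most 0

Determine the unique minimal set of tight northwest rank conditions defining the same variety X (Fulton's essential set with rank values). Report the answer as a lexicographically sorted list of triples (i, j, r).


Computing R[i][j] = min implied NW-rank bound (n=4, 3 conditions):

  R[1]: 0 1 1 1
  R[2]: 1 2 2 2
  R[3]: 1 2 3 3
  R[4]: 1 2 3 4

the unique w with this rank table is (2, 1, 3, 4).

Rothe diagram D(w) (1 cell), 1 SE-corner (essential condition):

[(1, 1, 0)]


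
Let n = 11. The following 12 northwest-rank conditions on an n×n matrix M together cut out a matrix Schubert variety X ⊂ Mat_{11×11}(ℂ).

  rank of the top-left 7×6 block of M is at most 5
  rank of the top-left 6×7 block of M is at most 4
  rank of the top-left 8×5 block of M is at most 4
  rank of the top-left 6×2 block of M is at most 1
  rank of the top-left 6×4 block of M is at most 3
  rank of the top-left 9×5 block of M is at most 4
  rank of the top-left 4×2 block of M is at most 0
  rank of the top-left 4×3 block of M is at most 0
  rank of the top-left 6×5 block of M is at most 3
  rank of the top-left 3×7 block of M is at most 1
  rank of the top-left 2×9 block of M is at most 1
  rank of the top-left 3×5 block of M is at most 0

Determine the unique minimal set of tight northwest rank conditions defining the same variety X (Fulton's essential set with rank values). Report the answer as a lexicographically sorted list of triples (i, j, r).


Reconstructing r_w from the 12 given conditions:

  i=1: 0, 0, 0, 0, 0, 1, 1, 1, 1, 1, 1
  i=2: 0, 0, 0, 0, 0, 1, 1, 1, 1, 2, 2
  i=3: 0, 0, 0, 0, 0, 1, 1, 2, 2, 3, 3
  i=4: 0, 0, 0, 1, 1, 2, 2, 3, 3, 4, 4
  i=5: 1, 1, 1, 2, 2, 3, 3, 4, 4, 5, 5
  i=6: 1, 1, 2, 3, 3, 4, 4, 5, 5, 6, 6
  i=7: 1, 2, 3, 4, 4, 5, 5, 6, 6, 7, 7
  i=8: 1, 2, 3, 4, 4, 5, 6, 7, 7, 8, 8
  i=9: 1, 2, 3, 4, 4, 5, 6, 7, 8, 9, 9
  i=10: 1, 2, 3, 4, 5, 6, 7, 8, 9, 10, 10
  i=11: 1, 2, 3, 4, 5, 6, 7, 8, 9, 10, 11

second differences of R give the permutation w = (6, 10, 8, 4, 1, 3, 2, 7, 9, 5, 11).

6 SE-corners of the 25-cell Rothe diagram give Ess(w):

[(2, 9, 1), (3, 5, 0), (3, 7, 1), (4, 3, 0), (6, 2, 1), (9, 5, 4)]


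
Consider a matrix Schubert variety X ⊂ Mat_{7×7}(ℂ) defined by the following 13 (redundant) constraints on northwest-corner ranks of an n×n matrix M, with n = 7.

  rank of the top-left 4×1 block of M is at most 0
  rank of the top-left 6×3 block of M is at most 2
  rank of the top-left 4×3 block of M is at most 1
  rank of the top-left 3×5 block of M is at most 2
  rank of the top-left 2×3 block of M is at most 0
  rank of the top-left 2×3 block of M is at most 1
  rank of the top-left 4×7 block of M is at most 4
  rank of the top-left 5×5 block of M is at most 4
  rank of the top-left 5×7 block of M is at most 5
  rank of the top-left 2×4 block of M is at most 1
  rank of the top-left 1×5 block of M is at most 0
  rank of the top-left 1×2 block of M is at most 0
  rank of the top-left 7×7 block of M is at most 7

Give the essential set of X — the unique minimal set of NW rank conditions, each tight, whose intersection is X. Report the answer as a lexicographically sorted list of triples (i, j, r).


Rank table r_w(7×7) implied by the 13 constraints:

  R[1]: 0 0 0 0 0 1 1
  R[2]: 0 0 0 1 1 2 2
  R[3]: 0 1 1 2 2 3 3
  R[4]: 0 1 1 2 3 4 4
  R[5]: 1 2 2 3 4 5 5
  R[6]: 1 2 2 3 4 5 6
  R[7]: 1 2 3 4 5 6 7

hence w(1..7) = (6, 4, 2, 5, 1, 7, 3).

Rothe diagram D(w) (12 cells), 5 SE-corners (essential conditions):

[(1, 5, 0), (2, 3, 0), (4, 1, 0), (4, 3, 1), (6, 3, 2)]


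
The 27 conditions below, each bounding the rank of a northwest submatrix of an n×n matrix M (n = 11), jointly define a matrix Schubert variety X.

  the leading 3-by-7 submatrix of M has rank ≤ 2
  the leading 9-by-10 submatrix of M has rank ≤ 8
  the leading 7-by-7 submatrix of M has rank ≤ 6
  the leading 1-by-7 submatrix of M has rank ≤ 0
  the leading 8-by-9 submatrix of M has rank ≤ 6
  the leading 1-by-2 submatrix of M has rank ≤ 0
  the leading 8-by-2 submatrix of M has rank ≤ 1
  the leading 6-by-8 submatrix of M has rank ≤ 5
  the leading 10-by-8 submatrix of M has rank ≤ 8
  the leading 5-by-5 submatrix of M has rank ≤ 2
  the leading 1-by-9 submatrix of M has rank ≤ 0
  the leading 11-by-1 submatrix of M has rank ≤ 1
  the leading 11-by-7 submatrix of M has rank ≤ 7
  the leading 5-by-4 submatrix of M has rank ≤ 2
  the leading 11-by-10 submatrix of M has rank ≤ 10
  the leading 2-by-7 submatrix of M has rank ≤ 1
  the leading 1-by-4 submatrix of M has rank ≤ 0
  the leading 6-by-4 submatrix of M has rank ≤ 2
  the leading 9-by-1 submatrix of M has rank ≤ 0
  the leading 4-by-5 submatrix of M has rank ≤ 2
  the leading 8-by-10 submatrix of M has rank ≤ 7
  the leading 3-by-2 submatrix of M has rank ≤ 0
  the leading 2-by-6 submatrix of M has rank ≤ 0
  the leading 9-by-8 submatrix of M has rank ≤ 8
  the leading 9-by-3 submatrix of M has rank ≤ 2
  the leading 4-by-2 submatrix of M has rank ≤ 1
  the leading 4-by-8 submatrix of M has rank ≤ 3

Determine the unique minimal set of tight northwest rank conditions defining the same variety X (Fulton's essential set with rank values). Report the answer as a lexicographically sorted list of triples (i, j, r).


Rank table r_w(11×11) implied by the 27 constraints:

  0 0 0 0 0 0 0 0 0 1 1
  0 0 0 0 0 0 1 1 1 2 2
  0 0 1 1 1 1 2 2 2 3 3
  0 1 2 2 2 2 3 3 3 4 4
  0 1 2 2 2 3 4 4 4 5 5
  0 1 2 2 3 4 5 5 5 6 6
  0 1 2 3 4 5 6 6 6 7 7
  0 1 2 3 4 5 6 6 6 7 8
  0 1 2 3 4 5 6 7 7 8 9
  1 2 3 4 5 6 7 8 8 9 10
  1 2 3 4 5 6 7 8 9 10 11

hence w(1..11) = (10, 7, 3, 2, 6, 5, 4, 11, 8, 1, 9).

Fulton essential set (7 of the 28 Rothe cells):

[(1, 9, 0), (2, 6, 0), (3, 2, 0), (5, 5, 2), (6, 4, 2), (8, 9, 6), (9, 1, 0)]


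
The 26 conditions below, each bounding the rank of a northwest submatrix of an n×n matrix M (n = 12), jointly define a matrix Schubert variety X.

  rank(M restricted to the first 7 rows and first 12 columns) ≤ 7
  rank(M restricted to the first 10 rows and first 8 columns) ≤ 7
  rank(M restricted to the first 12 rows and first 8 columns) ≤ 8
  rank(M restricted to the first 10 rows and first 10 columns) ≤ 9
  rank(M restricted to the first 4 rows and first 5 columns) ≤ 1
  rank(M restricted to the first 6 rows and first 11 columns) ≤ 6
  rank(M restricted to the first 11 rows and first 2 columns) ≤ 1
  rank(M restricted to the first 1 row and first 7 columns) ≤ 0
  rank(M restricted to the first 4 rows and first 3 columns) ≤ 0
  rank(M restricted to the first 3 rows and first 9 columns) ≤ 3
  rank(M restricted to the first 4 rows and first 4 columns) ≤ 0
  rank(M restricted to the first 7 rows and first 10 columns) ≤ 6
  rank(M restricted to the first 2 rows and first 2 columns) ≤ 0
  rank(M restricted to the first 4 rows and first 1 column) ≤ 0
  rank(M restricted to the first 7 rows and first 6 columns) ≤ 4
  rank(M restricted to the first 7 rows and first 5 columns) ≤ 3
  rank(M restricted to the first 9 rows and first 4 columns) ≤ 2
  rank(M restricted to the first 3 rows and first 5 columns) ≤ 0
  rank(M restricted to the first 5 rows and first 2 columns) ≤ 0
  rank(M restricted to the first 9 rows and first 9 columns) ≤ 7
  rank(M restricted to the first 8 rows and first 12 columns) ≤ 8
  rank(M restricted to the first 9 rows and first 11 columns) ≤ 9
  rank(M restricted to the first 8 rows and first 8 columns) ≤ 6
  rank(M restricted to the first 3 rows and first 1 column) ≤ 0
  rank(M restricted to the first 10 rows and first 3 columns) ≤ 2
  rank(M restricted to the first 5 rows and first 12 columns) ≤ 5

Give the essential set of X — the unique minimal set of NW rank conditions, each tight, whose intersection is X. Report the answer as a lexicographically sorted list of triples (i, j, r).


Rank table r_w(12×12) implied by the 26 constraints:

  R[1]: 0, 0, 0, 0, 0, 0, 0, 1, 1, 1, 1, 1
  R[2]: 0, 0, 0, 0, 0, 1, 1, 2, 2, 2, 2, 2
  R[3]: 0, 0, 0, 0, 0, 1, 2, 3, 3, 3, 3, 3
  R[4]: 0, 0, 0, 0, 1, 2, 3, 4, 4, 4, 4, 4
  R[5]: 0, 0, 1, 1, 2, 3, 4, 5, 5, 5, 5, 5
  R[6]: 1, 1, 2, 2, 3, 4, 5, 6, 6, 6, 6, 6
  R[7]: 1, 1, 2, 2, 3, 4, 5, 6, 6, 6, 7, 7
  R[8]: 1, 1, 2, 2, 3, 4, 5, 6, 7, 7, 8, 8
  R[9]: 1, 1, 2, 2, 3, 4, 5, 6, 7, 8, 9, 9
  R[10]: 1, 1, 2, 3, 4, 5, 6, 7, 8, 9, 10, 10
  R[11]: 1, 1, 2, 3, 4, 5, 6, 7, 8, 9, 10, 11
  R[12]: 1, 2, 3, 4, 5, 6, 7, 8, 9, 10, 11, 12

so w = (8, 6, 7, 5, 3, 1, 11, 9, 10, 4, 12, 2).

Rothe diagram D(w) (33 cells), 7 SE-corners (essential conditions):

[(1, 7, 0), (3, 5, 0), (4, 4, 0), (5, 2, 0), (7, 10, 6), (9, 4, 2), (11, 2, 1)]


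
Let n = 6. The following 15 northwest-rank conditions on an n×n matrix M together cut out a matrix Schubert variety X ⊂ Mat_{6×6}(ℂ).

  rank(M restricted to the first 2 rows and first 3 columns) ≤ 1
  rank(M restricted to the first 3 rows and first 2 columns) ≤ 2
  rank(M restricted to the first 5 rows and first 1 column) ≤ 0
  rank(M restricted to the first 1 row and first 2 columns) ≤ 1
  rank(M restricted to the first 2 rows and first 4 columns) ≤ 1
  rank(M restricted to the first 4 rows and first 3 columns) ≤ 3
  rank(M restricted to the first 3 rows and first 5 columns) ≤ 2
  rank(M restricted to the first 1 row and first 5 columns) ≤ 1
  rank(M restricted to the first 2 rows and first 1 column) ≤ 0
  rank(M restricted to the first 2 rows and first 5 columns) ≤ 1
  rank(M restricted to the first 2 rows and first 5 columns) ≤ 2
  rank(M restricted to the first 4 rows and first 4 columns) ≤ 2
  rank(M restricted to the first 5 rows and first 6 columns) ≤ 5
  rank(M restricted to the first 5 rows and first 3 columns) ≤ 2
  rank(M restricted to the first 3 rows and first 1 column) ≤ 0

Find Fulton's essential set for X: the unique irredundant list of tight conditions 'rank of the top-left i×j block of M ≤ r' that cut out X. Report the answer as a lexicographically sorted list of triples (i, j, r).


Reconstructing r_w from the 15 given conditions:

  R[1]: 0, 1, 1, 1, 1, 1
  R[2]: 0, 1, 1, 1, 1, 2
  R[3]: 0, 1, 2, 2, 2, 3
  R[4]: 0, 1, 2, 2, 3, 4
  R[5]: 0, 1, 2, 3, 4, 5
  R[6]: 1, 2, 3, 4, 5, 6

second differences of R give the permutation w = (2, 6, 3, 5, 4, 1).

|D(w)|=9, |Ess(w)|=3:

[(2, 5, 1), (4, 4, 2), (5, 1, 0)]


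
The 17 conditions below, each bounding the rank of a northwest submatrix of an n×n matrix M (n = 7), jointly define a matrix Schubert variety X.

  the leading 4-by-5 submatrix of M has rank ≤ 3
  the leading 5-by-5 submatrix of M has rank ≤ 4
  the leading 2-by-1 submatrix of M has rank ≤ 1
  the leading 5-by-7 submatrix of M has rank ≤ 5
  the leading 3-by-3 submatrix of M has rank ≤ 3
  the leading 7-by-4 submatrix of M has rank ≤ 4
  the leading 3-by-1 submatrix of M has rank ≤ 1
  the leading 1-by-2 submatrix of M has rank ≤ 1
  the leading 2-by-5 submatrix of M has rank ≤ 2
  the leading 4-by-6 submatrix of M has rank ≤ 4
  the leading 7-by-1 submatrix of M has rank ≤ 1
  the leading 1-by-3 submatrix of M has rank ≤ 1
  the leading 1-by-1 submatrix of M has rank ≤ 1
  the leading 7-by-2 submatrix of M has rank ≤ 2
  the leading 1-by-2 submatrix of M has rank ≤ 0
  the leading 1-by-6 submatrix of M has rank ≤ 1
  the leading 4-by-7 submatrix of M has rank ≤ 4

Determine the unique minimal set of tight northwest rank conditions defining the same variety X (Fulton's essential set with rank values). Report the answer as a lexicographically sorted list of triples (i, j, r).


Reconstructing r_w from the 17 given conditions:

  R[1]: 0 | 0 | 1 | 1 | 1 | 1 | 1
  R[2]: 1 | 1 | 2 | 2 | 2 | 2 | 2
  R[3]: 1 | 2 | 3 | 3 | 3 | 3 | 3
  R[4]: 1 | 2 | 3 | 3 | 3 | 4 | 4
  R[5]: 1 | 2 | 3 | 4 | 4 | 5 | 5
  R[6]: 1 | 2 | 3 | 4 | 5 | 6 | 6
  R[7]: 1 | 2 | 3 | 4 | 5 | 6 | 7

reading off 1-entries of Δ²R: w = (3, 1, 2, 6, 4, 5, 7).

ℓ(w)=4; the 2 essential cells (i,j,r):

[(1, 2, 0), (4, 5, 3)]


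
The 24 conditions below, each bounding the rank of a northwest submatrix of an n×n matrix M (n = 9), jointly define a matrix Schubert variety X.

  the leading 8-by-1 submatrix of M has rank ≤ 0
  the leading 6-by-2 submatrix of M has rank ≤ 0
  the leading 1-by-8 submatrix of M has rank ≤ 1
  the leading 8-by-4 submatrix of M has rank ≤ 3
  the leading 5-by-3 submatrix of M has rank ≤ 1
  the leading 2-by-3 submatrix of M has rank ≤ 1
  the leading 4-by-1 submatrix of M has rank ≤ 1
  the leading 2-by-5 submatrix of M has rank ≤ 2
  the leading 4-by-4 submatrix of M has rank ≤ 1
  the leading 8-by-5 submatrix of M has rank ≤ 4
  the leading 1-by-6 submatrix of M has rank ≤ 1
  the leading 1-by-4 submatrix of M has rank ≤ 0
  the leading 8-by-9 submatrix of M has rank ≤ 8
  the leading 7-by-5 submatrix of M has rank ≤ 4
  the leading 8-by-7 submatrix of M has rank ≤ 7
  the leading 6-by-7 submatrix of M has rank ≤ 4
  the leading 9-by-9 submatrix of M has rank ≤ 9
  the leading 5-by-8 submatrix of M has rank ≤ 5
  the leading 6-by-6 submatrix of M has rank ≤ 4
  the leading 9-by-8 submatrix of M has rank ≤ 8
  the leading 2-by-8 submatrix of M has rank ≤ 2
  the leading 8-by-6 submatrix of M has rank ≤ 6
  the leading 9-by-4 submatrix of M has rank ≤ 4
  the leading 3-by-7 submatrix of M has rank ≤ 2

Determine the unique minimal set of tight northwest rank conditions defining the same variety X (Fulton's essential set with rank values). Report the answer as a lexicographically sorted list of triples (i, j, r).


Propagating the 24 rank bounds to every northwest block:

  R[1]: 0  0  0  0  1  1  1  1  1
  R[2]: 0  0  1  1  2  2  2  2  2
  R[3]: 0  0  1  1  2  2  2  3  3
  R[4]: 0  0  1  1  2  3  3  4  4
  R[5]: 0  0  1  2  3  4  4  5  5
  R[6]: 0  0  1  2  3  4  4  5  6
  R[7]: 0  1  2  3  4  5  5  6  7
  R[8]: 0  1  2  3  4  5  6  7  8
  R[9]: 1  2  3  4  5  6  7  8  9

reading off 1-entries of Δ²R: w = (5, 3, 8, 6, 4, 9, 2, 7, 1).

D(w) has 21 cells with 6 SE-corners; essential set:

[(1, 4, 0), (3, 7, 2), (4, 4, 1), (6, 2, 0), (6, 7, 4), (8, 1, 0)]


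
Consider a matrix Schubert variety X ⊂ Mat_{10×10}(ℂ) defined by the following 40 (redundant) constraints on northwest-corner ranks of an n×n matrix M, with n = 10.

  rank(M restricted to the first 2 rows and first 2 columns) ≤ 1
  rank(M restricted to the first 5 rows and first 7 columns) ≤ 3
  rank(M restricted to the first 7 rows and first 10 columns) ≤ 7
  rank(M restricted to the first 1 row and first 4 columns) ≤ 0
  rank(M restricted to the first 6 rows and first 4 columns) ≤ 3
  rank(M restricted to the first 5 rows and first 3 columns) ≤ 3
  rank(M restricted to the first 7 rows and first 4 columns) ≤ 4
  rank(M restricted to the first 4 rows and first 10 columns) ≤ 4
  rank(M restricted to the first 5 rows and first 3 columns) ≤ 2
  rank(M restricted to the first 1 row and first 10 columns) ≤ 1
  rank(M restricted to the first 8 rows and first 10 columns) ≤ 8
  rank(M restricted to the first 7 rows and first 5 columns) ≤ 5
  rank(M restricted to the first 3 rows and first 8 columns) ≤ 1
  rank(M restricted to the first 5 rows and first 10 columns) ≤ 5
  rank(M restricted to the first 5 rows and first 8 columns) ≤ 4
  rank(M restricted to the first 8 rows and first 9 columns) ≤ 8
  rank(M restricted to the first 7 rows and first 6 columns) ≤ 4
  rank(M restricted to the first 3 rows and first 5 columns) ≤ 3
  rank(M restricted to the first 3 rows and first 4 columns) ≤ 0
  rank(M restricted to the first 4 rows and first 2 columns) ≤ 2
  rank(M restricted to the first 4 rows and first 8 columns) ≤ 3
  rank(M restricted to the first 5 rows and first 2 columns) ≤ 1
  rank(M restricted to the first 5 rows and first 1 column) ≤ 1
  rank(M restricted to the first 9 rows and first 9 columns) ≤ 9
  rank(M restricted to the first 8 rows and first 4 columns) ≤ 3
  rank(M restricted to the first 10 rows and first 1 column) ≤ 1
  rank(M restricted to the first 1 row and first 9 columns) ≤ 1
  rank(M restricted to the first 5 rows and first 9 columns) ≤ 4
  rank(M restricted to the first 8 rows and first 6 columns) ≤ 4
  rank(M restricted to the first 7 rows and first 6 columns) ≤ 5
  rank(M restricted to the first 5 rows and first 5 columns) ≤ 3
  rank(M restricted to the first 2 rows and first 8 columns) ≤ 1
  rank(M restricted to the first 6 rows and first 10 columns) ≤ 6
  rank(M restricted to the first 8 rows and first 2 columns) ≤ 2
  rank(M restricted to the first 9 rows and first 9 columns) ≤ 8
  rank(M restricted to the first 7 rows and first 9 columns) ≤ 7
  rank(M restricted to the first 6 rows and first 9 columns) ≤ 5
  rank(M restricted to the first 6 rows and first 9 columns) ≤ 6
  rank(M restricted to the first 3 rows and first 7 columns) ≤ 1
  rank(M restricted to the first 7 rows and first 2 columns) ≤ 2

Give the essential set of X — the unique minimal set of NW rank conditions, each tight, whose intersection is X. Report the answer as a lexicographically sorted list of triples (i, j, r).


Computing R[i][j] = min implied NW-rank bound (n=10, 40 conditions):

  R[1]: 0  0  0  0  1  1  1  1  1  1
  R[2]: 0  0  0  0  1  1  1  1  2  2
  R[3]: 0  0  0  0  1  1  1  1  2  3
  R[4]: 1  1  1  1  2  2  2  2  3  4
  R[5]: 1  1  2  2  3  3  3  3  4  5
  R[6]: 1  2  3  3  4  4  4  4  5  6
  R[7]: 1  2  3  3  4  4  5  5  6  7
  R[8]: 1  2  3  3  4  4  5  6  7  8
  R[9]: 1  2  3  4  5  5  6  7  8  9
  R[10]: 1  2  3  4  5  6  7  8  9  10

second differences of R give the permutation w = (5, 9, 10, 1, 3, 2, 7, 8, 4, 6).

5 SE-corners of the 23-cell Rothe diagram give Ess(w):

[(3, 4, 0), (3, 8, 1), (5, 2, 1), (8, 4, 3), (8, 6, 4)]


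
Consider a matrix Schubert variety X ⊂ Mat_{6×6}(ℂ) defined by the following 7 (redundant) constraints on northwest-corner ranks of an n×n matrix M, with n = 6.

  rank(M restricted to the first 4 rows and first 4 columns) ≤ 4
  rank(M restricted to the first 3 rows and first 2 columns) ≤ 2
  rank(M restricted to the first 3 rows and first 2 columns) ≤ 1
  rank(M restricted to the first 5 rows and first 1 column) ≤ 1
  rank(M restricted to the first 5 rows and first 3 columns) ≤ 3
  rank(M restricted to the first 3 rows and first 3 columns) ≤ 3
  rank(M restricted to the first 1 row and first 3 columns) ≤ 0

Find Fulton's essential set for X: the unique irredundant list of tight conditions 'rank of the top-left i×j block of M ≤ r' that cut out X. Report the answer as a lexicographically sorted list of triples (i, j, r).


Computing R[i][j] = min implied NW-rank bound (n=6, 7 conditions):

  0 0 0 1 1 1
  1 1 1 2 2 2
  1 1 2 3 3 3
  1 2 3 4 4 4
  1 2 3 4 5 5
  1 2 3 4 5 6

reading off 1-entries of Δ²R: w = (4, 1, 3, 2, 5, 6).

Fulton essential set (2 of the 4 Rothe cells):

[(1, 3, 0), (3, 2, 1)]


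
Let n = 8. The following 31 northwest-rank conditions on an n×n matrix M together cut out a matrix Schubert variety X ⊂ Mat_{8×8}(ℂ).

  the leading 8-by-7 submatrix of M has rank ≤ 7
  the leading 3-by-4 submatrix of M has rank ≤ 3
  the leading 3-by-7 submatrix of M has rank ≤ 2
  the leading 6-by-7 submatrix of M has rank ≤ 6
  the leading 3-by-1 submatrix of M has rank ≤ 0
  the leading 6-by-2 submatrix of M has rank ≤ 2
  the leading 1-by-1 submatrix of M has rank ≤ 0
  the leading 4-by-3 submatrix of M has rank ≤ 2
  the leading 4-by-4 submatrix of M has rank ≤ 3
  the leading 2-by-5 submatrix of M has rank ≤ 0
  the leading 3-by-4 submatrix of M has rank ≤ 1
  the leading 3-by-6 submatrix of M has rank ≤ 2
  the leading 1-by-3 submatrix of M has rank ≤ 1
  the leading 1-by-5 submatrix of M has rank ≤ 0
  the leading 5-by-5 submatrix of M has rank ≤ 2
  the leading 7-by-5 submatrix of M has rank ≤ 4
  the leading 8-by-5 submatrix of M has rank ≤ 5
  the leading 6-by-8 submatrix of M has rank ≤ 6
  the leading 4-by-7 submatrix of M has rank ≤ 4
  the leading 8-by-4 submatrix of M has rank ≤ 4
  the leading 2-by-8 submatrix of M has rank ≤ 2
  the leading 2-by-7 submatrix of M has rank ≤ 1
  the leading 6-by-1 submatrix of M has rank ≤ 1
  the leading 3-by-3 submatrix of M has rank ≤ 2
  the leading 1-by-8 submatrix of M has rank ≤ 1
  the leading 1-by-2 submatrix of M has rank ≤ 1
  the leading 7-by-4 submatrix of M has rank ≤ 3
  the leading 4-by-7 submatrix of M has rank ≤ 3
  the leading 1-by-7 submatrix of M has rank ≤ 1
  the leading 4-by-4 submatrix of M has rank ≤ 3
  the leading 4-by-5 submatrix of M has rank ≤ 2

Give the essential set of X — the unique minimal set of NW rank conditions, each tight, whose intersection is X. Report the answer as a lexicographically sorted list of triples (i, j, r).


The tightest implied rank at each (i,j), from the 31 conditions:

  R[1]: 0 | 0 | 0 | 0 | 0 | 1 | 1 | 1
  R[2]: 0 | 0 | 0 | 0 | 0 | 1 | 1 | 2
  R[3]: 0 | 1 | 1 | 1 | 1 | 2 | 2 | 3
  R[4]: 1 | 2 | 2 | 2 | 2 | 3 | 3 | 4
  R[5]: 1 | 2 | 2 | 2 | 2 | 3 | 4 | 5
  R[6]: 1 | 2 | 3 | 3 | 3 | 4 | 5 | 6
  R[7]: 1 | 2 | 3 | 3 | 4 | 5 | 6 | 7
  R[8]: 1 | 2 | 3 | 4 | 5 | 6 | 7 | 8

the unique w with this rank table is (6, 8, 2, 1, 7, 3, 5, 4).

Rothe diagram D(w) (16 cells), 5 SE-corners (essential conditions):

[(2, 5, 0), (2, 7, 1), (3, 1, 0), (5, 5, 2), (7, 4, 3)]


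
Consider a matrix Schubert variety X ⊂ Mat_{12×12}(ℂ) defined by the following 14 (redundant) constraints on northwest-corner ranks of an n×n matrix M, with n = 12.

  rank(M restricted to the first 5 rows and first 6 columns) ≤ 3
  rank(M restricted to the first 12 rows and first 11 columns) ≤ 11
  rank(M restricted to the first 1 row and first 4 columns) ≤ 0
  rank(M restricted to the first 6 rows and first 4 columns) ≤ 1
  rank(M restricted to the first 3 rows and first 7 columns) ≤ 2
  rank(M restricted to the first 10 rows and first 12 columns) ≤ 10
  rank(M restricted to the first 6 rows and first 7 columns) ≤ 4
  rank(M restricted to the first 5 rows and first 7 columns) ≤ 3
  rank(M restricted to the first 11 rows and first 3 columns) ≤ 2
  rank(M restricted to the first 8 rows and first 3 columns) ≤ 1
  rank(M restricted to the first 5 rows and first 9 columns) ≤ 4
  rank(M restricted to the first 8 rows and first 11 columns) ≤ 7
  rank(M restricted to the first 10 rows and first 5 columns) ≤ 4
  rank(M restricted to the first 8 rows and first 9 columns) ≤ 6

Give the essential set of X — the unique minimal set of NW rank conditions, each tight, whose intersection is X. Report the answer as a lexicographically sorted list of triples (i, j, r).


Propagating the 14 rank bounds to every northwest block:

  0 | 0 | 0 | 0 | 1 | 1 | 1 | 1 | 1 | 1 | 1 | 1
  1 | 1 | 1 | 1 | 2 | 2 | 2 | 2 | 2 | 2 | 2 | 2
  1 | 1 | 1 | 1 | 2 | 2 | 2 | 3 | 3 | 3 | 3 | 3
  1 | 1 | 1 | 1 | 2 | 3 | 3 | 4 | 4 | 4 | 4 | 4
  1 | 1 | 1 | 1 | 2 | 3 | 3 | 4 | 4 | 5 | 5 | 5
  1 | 1 | 1 | 1 | 2 | 3 | 4 | 5 | 5 | 6 | 6 | 6
  1 | 1 | 1 | 2 | 3 | 4 | 5 | 6 | 6 | 7 | 7 | 7
  1 | 1 | 1 | 2 | 3 | 4 | 5 | 6 | 6 | 7 | 7 | 8
  1 | 2 | 2 | 3 | 4 | 5 | 6 | 7 | 7 | 8 | 8 | 9
  1 | 2 | 2 | 3 | 4 | 5 | 6 | 7 | 8 | 9 | 9 | 10
  1 | 2 | 2 | 3 | 4 | 5 | 6 | 7 | 8 | 9 | 10 | 11
  1 | 2 | 3 | 4 | 5 | 6 | 7 | 8 | 9 | 10 | 11 | 12

reading off 1-entries of Δ²R: w = (5, 1, 8, 6, 10, 7, 4, 12, 2, 9, 11, 3).

D(w) has 28 cells with 9 SE-corners; essential set:

[(1, 4, 0), (3, 7, 2), (5, 7, 3), (5, 9, 4), (6, 4, 1), (8, 3, 1), (8, 9, 6), (8, 11, 7), (11, 3, 2)]


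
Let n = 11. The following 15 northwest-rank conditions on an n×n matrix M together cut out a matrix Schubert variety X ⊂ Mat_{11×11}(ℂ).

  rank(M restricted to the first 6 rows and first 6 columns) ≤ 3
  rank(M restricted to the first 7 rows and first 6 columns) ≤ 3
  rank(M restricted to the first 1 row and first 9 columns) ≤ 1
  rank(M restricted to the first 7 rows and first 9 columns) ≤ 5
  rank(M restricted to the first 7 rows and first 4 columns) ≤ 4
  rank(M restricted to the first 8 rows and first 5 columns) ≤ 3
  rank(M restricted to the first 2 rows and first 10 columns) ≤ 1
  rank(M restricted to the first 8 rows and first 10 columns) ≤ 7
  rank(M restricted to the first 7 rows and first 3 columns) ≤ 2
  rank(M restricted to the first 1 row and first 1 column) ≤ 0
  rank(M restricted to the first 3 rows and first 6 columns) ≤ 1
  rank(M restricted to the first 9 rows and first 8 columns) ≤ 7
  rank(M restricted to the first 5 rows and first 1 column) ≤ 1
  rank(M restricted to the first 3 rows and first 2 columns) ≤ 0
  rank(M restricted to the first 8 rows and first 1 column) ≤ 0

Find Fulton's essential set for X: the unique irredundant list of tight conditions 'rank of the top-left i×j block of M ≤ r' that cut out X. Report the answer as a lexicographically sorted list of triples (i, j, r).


The tightest implied rank at each (i,j), from the 15 conditions:

  0 | 0 | 1 | 1 | 1 | 1 | 1 | 1 | 1 | 1 | 1
  0 | 0 | 1 | 1 | 1 | 1 | 1 | 1 | 1 | 1 | 2
  0 | 0 | 1 | 1 | 1 | 1 | 2 | 2 | 2 | 2 | 3
  0 | 1 | 2 | 2 | 2 | 2 | 3 | 3 | 3 | 3 | 4
  0 | 1 | 2 | 3 | 3 | 3 | 4 | 4 | 4 | 4 | 5
  0 | 1 | 2 | 3 | 3 | 3 | 4 | 5 | 5 | 5 | 6
  0 | 1 | 2 | 3 | 3 | 3 | 4 | 5 | 5 | 6 | 7
  0 | 1 | 2 | 3 | 3 | 4 | 5 | 6 | 6 | 7 | 8
  1 | 2 | 3 | 4 | 4 | 5 | 6 | 7 | 7 | 8 | 9
  1 | 2 | 3 | 4 | 5 | 6 | 7 | 8 | 8 | 9 | 10
  1 | 2 | 3 | 4 | 5 | 6 | 7 | 8 | 9 | 10 | 11

so w = (3, 11, 7, 2, 4, 8, 10, 6, 1, 5, 9).

D(w) has 27 cells with 7 SE-corners; essential set:

[(2, 10, 1), (3, 2, 0), (3, 6, 1), (7, 6, 3), (7, 9, 5), (8, 1, 0), (8, 5, 3)]


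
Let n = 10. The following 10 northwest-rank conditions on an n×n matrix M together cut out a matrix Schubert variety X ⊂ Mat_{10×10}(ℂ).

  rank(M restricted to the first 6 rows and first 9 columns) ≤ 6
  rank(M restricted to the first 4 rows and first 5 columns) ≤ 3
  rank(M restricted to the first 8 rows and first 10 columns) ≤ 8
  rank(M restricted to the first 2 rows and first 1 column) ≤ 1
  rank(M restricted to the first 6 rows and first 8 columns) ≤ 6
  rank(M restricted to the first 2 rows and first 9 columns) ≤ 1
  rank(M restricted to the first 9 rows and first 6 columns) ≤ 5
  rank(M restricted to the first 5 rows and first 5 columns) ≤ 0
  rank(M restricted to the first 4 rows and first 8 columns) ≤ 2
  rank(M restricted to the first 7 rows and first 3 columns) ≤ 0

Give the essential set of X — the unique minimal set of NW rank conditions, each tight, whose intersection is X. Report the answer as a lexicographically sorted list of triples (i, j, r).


The tightest implied rank at each (i,j), from the 10 conditions:

  row 1: 0 0 0 0 0 1 1 1 1 1
  row 2: 0 0 0 0 0 1 1 1 1 2
  row 3: 0 0 0 0 0 1 2 2 2 3
  row 4: 0 0 0 0 0 1 2 2 3 4
  row 5: 0 0 0 0 0 1 2 3 4 5
  row 6: 0 0 0 1 1 2 3 4 5 6
  row 7: 0 0 0 1 2 3 4 5 6 7
  row 8: 1 1 1 2 3 4 5 6 7 8
  row 9: 1 2 2 3 4 5 6 7 8 9
  row 10: 1 2 3 4 5 6 7 8 9 10

giving w = (6, 10, 7, 9, 8, 4, 5, 1, 2, 3) via Δ²R.

4 SE-corners of the 35-cell Rothe diagram give Ess(w):

[(2, 9, 1), (4, 8, 2), (5, 5, 0), (7, 3, 0)]


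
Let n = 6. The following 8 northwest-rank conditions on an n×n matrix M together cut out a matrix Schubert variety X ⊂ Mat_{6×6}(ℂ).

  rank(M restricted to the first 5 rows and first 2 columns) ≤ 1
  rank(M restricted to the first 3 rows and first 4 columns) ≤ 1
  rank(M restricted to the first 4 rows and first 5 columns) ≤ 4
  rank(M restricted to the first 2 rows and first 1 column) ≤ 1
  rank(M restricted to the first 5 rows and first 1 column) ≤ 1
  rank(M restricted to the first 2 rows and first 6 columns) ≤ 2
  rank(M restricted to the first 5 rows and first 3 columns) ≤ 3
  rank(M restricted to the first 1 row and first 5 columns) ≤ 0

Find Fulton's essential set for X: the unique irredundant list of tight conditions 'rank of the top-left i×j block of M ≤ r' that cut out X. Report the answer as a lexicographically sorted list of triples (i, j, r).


Propagating the 8 rank bounds to every northwest block:

  row 1: 0, 0, 0, 0, 0, 1
  row 2: 1, 1, 1, 1, 1, 2
  row 3: 1, 1, 1, 1, 2, 3
  row 4: 1, 1, 2, 2, 3, 4
  row 5: 1, 1, 2, 3, 4, 5
  row 6: 1, 2, 3, 4, 5, 6

so w = (6, 1, 5, 3, 4, 2).

|D(w)|=10, |Ess(w)|=3:

[(1, 5, 0), (3, 4, 1), (5, 2, 1)]


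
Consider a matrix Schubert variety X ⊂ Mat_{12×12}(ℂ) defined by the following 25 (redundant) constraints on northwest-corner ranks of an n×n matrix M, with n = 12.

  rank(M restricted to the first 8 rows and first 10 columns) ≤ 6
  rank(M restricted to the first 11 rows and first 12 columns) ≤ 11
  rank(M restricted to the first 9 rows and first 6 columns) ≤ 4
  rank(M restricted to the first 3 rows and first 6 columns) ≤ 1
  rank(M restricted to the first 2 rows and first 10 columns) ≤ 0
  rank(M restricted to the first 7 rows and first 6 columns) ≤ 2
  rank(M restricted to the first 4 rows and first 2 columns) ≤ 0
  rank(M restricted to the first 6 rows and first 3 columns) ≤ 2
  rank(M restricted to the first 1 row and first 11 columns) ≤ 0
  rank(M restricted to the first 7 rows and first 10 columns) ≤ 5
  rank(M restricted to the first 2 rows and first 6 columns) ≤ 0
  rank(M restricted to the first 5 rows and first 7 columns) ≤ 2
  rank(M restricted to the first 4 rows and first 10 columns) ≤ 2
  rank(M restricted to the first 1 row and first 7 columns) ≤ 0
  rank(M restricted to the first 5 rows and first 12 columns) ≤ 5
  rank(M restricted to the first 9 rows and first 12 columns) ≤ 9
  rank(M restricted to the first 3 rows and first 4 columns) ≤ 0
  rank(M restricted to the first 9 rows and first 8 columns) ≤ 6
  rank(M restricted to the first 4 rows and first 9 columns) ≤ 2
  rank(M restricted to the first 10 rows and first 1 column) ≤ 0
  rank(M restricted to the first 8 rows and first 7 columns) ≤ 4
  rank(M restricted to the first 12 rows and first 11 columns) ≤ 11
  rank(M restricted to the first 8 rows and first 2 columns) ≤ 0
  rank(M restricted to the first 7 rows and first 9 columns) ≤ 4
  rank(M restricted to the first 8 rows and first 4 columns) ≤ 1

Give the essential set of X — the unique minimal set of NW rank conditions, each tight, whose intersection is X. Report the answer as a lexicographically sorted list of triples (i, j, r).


Computing R[i][j] = min implied NW-rank bound (n=12, 25 conditions):

  row 1: 0  0  0  0  0  0  0  0  0  0  0  1
  row 2: 0  0  0  0  0  0  0  0  0  0  1  2
  row 3: 0  0  0  0  1  1  1  1  1  1  2  3
  row 4: 0  0  1  1  2  2  2  2  2  2  3  4
  row 5: 0  0  1  1  2  2  2  3  3  3  4  5
  row 6: 0  0  1  1  2  2  3  4  4  4  5  6
  row 7: 0  0  1  1  2  2  3  4  4  5  6  7
  row 8: 0  0  1  1  2  3  4  5  5  6  7  8
  row 9: 0  1  2  2  3  4  5  6  6  7  8  9
  row 10: 0  1  2  3  4  5  6  7  7  8  9  10
  row 11: 1  2  3  4  5  6  7  8  8  9  10  11
  row 12: 1  2  3  4  5  6  7  8  9  10  11  12

the unique w with this rank table is (12, 11, 5, 3, 8, 7, 10, 6, 2, 4, 1, 9).

Rothe diagram D(w) (46 cells), 9 SE-corners (essential conditions):

[(1, 11, 0), (2, 10, 0), (3, 4, 0), (5, 7, 2), (7, 6, 2), (7, 9, 4), (8, 2, 0), (8, 4, 1), (10, 1, 0)]


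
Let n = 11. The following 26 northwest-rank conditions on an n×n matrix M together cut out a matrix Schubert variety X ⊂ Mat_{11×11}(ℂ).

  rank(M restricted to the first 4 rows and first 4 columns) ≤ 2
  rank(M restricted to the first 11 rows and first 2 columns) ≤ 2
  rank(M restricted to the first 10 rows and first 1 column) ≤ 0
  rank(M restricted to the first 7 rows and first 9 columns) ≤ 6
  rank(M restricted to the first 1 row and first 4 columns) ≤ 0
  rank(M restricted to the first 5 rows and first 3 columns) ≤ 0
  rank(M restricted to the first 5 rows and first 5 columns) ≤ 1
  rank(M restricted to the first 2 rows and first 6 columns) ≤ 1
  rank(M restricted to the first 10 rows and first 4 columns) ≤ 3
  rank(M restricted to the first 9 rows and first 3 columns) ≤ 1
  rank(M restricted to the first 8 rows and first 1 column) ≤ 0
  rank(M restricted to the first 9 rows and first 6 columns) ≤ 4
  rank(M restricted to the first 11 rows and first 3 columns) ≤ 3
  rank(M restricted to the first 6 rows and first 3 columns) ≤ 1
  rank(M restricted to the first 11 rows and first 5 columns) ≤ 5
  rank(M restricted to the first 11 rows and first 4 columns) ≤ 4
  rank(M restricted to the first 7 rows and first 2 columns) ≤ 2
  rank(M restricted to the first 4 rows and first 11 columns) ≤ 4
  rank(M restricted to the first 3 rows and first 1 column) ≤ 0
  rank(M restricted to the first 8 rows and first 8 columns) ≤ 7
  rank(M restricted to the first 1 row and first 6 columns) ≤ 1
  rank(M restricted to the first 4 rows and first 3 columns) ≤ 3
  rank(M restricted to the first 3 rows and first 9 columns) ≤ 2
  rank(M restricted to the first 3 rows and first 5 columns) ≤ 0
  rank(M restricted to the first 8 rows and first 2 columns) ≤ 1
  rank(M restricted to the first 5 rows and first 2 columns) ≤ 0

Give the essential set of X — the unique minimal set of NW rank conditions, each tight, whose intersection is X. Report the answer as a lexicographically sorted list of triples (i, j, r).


Computing R[i][j] = min implied NW-rank bound (n=11, 26 conditions):

  R[1]: 0  0  0  0  0  1  1  1  1  1  1
  R[2]: 0  0  0  0  0  1  2  2  2  2  2
  R[3]: 0  0  0  0  0  1  2  2  2  3  3
  R[4]: 0  0  0  1  1  2  3  3  3  4  4
  R[5]: 0  0  0  1  1  2  3  4  4  5  5
  R[6]: 0  1  1  2  2  3  4  5  5  6  6
  R[7]: 0  1  1  2  3  4  5  6  6  7  7
  R[8]: 0  1  1  2  3  4  5  6  7  8  8
  R[9]: 0  1  1  2  3  4  5  6  7  8  9
  R[10]: 0  1  2  3  4  5  6  7  8  9  10
  R[11]: 1  2  3  4  5  6  7  8  9  10  11

so w = (6, 7, 10, 4, 8, 2, 5, 9, 11, 3, 1).

ℓ(w)=32; the 6 essential cells (i,j,r):

[(3, 5, 0), (3, 9, 2), (5, 3, 0), (5, 5, 1), (9, 3, 1), (10, 1, 0)]


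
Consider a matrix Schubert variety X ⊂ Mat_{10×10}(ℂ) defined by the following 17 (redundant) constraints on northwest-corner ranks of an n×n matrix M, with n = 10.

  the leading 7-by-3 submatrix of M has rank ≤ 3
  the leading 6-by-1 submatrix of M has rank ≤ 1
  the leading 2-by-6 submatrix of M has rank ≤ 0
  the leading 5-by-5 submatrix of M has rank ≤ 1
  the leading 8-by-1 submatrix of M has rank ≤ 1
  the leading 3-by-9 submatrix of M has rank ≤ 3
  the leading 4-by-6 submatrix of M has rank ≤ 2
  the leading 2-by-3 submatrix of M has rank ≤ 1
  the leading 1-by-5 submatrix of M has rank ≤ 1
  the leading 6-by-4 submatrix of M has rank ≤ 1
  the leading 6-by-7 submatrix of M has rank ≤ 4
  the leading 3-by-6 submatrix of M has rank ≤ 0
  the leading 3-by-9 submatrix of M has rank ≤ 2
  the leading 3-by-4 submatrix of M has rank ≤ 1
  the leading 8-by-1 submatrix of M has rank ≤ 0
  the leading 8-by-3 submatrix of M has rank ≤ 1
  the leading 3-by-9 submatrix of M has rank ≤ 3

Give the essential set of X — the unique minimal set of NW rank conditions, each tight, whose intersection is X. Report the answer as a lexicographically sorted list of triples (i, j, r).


The tightest implied rank at each (i,j), from the 17 conditions:

  0, 0, 0, 0, 0, 0, 1, 1, 1, 1
  0, 0, 0, 0, 0, 0, 1, 2, 2, 2
  0, 0, 0, 0, 0, 0, 1, 2, 2, 3
  0, 1, 1, 1, 1, 1, 2, 3, 3, 4
  0, 1, 1, 1, 1, 2, 3, 4, 4, 5
  0, 1, 1, 1, 2, 3, 4, 5, 5, 6
  0, 1, 1, 2, 3, 4, 5, 6, 6, 7
  0, 1, 1, 2, 3, 4, 5, 6, 7, 8
  1, 2, 2, 3, 4, 5, 6, 7, 8, 9
  1, 2, 3, 4, 5, 6, 7, 8, 9, 10

second differences of R give the permutation w = (7, 8, 10, 2, 6, 5, 4, 9, 1, 3).

D(w) has 31 cells with 6 SE-corners; essential set:

[(3, 6, 0), (3, 9, 2), (5, 5, 1), (6, 4, 1), (8, 1, 0), (8, 3, 1)]
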